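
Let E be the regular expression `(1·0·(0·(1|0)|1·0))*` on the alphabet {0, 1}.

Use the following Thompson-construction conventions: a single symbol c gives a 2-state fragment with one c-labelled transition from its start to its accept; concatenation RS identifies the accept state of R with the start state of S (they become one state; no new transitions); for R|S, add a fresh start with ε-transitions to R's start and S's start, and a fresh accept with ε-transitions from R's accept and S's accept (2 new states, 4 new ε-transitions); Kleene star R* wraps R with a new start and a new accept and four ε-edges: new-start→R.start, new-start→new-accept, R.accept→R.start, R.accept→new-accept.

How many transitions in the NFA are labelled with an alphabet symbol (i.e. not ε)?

Recursing over subexpressions:
Each of the 7 symbol leaves contributes exactly 1 symbol transition.
  1|0 — 2 symbol transitions
  0·(1|0) — 3 symbol transitions
  1·0 — 2 symbol transitions
  0·(1|0)|1·0 — 5 symbol transitions
  1·0·(0·(1|0)|1·0) — 7 symbol transitions
  (1·0·(0·(1|0)|1·0))* — 7 symbol transitions

7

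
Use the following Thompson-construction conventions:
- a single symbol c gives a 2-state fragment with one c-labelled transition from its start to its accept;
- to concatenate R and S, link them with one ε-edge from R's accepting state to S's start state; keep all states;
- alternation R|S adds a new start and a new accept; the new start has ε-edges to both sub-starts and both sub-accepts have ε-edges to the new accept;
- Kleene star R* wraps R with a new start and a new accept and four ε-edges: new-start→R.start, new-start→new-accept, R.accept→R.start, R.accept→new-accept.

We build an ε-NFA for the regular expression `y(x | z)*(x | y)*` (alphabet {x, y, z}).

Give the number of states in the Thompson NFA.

18

Recursing over subexpressions:
Each of the 5 symbol leaves contributes a 2-state fragment.
  x | z : 6 states
  (x | z)* : 8 states
  x | y : 6 states
  (x | y)* : 8 states
  y(x | z)*(x | y)* : 18 states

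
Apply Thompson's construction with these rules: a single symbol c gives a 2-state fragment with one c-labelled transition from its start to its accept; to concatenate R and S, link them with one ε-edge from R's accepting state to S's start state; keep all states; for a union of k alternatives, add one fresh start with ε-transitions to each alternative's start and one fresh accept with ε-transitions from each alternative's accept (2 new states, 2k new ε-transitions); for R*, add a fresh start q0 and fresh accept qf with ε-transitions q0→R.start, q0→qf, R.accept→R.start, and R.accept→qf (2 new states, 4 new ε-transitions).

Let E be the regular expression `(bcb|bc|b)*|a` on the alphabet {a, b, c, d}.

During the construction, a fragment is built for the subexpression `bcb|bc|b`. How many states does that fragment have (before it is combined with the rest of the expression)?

Fragment for `bcb|bc|b`:
Each of the 6 symbol leaves contributes a 2-state fragment.
  bcb = 6 states
  bc = 4 states
  bcb|bc|b = 14 states

14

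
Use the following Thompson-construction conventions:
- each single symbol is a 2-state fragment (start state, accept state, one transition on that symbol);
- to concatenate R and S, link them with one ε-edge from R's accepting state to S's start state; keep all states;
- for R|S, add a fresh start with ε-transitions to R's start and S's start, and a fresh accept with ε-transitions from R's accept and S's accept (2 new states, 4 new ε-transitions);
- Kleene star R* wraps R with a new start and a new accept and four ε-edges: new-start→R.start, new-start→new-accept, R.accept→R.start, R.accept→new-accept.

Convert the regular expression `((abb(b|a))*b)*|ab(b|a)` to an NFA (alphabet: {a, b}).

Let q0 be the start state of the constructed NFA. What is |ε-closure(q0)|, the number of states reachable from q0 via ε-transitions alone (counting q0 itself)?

Compute the ε-closure size of each fragment's start state recursively; a symbol fragment's start has no outgoing ε-edge, so its closure is just itself (size 1).
  b|a : new start ε-reaches every alternative's start; none of them accept ε, so the new accept is not reached: |closure| = 1 + 1 + 1 = 3
  abb(b|a) : same as the first factor's closure: |closure| = 1
  (abb(b|a))* : |closure| = 1 (new start) + 1 (body) + 1 (new accept) = 3
  (abb(b|a))*b : |closure| = 3 + 1 = 4 (closure spills across the concat boundary because the left factor accepts ε)
  ((abb(b|a))*b)* : |closure| = 1 (new start) + 4 (body) + 1 (new accept) = 6
  b|a : new start ε-reaches every alternative's start; none of them accept ε, so the new accept is not reached: |closure| = 1 + 1 + 1 = 3
  ab(b|a) : |closure| equals the left operand's closure size = 1 (its accept is not ε-reachable, so the closure stops there)
  ((abb(b|a))*b)*|ab(b|a) : new start ε-reaches every alternative's start; at least one alternative accepts ε, so the union's new accept is reached too: |closure| = 1 + 6 + 1 + 1 = 9

9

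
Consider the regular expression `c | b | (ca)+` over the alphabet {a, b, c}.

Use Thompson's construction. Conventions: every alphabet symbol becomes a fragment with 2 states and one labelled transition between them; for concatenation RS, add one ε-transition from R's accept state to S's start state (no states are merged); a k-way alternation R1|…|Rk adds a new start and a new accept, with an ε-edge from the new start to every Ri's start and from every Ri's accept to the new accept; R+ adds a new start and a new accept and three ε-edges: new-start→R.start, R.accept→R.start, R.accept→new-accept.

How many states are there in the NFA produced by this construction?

12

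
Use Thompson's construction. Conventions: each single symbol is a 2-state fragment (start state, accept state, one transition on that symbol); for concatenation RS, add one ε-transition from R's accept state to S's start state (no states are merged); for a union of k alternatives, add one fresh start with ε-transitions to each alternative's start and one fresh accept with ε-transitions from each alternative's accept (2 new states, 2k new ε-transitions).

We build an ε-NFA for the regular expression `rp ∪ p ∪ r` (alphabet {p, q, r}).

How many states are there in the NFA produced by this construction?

Bottom-up over the parse tree:
Each of the 4 symbol leaves contributes a 2-state fragment.
  rp : 4 states
  rp ∪ p ∪ r : 10 states

10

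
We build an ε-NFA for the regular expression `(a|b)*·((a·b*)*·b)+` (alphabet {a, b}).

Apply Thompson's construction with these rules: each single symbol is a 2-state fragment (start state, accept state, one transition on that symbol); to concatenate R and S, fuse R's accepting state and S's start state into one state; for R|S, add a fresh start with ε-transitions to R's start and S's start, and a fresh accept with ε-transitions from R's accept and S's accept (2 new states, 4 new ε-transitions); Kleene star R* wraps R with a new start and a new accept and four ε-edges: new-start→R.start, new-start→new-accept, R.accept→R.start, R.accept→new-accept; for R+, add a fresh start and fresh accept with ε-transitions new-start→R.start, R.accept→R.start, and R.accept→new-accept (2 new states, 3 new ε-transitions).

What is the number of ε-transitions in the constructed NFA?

19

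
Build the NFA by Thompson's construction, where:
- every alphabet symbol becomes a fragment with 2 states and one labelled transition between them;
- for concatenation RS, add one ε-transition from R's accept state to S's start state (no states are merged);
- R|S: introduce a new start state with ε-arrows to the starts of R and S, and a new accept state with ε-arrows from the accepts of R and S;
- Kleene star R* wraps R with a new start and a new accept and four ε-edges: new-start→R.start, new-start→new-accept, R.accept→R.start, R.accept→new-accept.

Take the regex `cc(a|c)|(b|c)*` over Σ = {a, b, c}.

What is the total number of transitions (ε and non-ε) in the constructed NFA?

Bottom-up over the parse tree:
Each of the 6 symbol leaves contributes 1 transition (1 symbol, 0 ε).
  a|c = 6 transitions (2 symbol, 4 ε)
  cc(a|c) = 10 transitions (4 symbol, 6 ε)
  b|c = 6 transitions (2 symbol, 4 ε)
  (b|c)* = 10 transitions (2 symbol, 8 ε)
  cc(a|c)|(b|c)* = 24 transitions (6 symbol, 18 ε)

24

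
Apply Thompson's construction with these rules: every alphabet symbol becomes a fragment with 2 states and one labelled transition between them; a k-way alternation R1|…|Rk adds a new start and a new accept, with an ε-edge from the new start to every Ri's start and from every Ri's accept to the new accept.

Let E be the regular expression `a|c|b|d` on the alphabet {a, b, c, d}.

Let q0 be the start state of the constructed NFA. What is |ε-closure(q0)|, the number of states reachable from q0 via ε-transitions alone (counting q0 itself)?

5

Let C(F) = |ε-closure(F.start)| within fragment F, and note whether F accepts ε. Symbol fragments have C = 1 and do not accept ε. Then:
  a|c|b|d : C = 1 + 1 + 1 + 1 + 1 = 5 (the new accept is not ε-reachable since no branch accepts ε)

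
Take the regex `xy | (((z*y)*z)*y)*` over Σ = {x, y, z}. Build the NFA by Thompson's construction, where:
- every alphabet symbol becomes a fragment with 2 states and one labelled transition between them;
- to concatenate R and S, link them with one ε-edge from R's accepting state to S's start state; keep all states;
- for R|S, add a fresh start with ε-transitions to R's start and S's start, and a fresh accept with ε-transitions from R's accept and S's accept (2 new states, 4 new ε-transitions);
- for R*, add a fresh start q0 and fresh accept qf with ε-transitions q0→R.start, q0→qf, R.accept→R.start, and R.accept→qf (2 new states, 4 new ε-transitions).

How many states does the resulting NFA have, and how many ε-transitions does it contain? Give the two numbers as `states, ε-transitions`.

22, 24

Building bottom-up:
Each of the 6 symbol leaves contributes 2 states and 0 ε-transitions.
  xy : 4 states, 1 ε-transition
  z* : 4 states, 4 ε-transitions
  z*y : 6 states, 5 ε-transitions
  (z*y)* : 8 states, 9 ε-transitions
  (z*y)*z : 10 states, 10 ε-transitions
  ((z*y)*z)* : 12 states, 14 ε-transitions
  ((z*y)*z)*y : 14 states, 15 ε-transitions
  (((z*y)*z)*y)* : 16 states, 19 ε-transitions
  xy | (((z*y)*z)*y)* : 22 states, 24 ε-transitions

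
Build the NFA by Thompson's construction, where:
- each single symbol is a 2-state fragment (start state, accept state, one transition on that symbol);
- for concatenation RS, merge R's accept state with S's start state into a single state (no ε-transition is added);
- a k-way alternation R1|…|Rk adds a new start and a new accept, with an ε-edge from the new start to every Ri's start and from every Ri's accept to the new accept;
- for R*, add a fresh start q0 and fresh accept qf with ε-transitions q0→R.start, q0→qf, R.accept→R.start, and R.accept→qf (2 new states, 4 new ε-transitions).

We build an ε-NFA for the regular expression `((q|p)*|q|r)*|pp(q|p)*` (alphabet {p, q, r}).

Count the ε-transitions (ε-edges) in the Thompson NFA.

Bottom-up over the parse tree:
Each of the 8 symbol leaves contributes 0 ε-transitions.
  q|p → 4 ε-transitions
  (q|p)* → 8 ε-transitions
  (q|p)*|q|r → 14 ε-transitions
  ((q|p)*|q|r)* → 18 ε-transitions
  q|p → 4 ε-transitions
  (q|p)* → 8 ε-transitions
  pp(q|p)* → 8 ε-transitions
  ((q|p)*|q|r)*|pp(q|p)* → 30 ε-transitions

30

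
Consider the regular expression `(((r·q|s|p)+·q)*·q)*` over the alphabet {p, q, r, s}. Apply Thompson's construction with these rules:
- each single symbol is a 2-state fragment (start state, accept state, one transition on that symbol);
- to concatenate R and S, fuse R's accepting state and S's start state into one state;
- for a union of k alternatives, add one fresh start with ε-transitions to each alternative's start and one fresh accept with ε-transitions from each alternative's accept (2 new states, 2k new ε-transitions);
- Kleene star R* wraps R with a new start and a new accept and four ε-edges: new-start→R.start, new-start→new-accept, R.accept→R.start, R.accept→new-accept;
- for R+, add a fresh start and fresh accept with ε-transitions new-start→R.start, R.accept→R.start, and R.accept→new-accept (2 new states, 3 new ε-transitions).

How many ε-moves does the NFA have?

By structural recursion:
Each of the 6 symbol leaves contributes 0 ε-transitions.
  r·q → 0 ε-transitions
  r·q|s|p → 6 ε-transitions
  (r·q|s|p)+ → 9 ε-transitions
  (r·q|s|p)+·q → 9 ε-transitions
  ((r·q|s|p)+·q)* → 13 ε-transitions
  ((r·q|s|p)+·q)*·q → 13 ε-transitions
  (((r·q|s|p)+·q)*·q)* → 17 ε-transitions

17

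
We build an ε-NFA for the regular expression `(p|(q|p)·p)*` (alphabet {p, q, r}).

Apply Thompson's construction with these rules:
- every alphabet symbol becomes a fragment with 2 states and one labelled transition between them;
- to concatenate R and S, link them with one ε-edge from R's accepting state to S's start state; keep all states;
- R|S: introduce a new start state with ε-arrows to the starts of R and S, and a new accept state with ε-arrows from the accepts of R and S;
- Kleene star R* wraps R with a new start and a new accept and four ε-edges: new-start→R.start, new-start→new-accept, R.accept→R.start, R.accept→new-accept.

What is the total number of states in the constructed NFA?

Building bottom-up:
Each of the 4 symbol leaves contributes a 2-state fragment.
  q|p : 6 states
  (q|p)·p : 8 states
  p|(q|p)·p : 12 states
  (p|(q|p)·p)* : 14 states

14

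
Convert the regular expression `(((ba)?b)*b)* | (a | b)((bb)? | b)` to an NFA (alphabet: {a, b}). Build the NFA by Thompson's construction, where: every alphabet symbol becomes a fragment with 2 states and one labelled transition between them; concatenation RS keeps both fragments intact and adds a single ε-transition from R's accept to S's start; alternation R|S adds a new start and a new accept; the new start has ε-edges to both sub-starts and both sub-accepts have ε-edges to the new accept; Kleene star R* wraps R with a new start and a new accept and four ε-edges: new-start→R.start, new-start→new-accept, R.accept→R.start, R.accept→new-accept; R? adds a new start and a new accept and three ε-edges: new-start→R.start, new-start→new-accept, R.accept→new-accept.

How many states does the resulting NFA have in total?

Per subexpression:
Each of the 9 symbol leaves contributes a 2-state fragment.
  ba → 4 states
  (ba)? → 6 states
  (ba)?b → 8 states
  ((ba)?b)* → 10 states
  ((ba)?b)*b → 12 states
  (((ba)?b)*b)* → 14 states
  a | b → 6 states
  bb → 4 states
  (bb)? → 6 states
  (bb)? | b → 10 states
  (a | b)((bb)? | b) → 16 states
  (((ba)?b)*b)* | (a | b)((bb)? | b) → 32 states

32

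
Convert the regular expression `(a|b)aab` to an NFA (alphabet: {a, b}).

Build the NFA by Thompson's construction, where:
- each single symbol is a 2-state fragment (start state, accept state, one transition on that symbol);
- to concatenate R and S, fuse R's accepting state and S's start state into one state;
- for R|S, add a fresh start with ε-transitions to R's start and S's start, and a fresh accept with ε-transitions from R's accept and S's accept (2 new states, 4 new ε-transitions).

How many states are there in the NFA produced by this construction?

Per subexpression:
Each of the 5 symbol leaves contributes a 2-state fragment.
  a|b : 6 states
  (a|b)aab : 9 states

9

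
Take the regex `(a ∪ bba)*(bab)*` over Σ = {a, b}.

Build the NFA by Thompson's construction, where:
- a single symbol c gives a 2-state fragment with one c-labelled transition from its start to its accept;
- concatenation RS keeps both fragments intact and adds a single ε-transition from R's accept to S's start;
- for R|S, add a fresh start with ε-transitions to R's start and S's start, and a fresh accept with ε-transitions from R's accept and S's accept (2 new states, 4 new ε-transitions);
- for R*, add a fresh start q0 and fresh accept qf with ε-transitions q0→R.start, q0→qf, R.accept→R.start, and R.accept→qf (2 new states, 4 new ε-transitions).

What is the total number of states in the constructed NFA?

20

By structural recursion:
Each of the 7 symbol leaves contributes a 2-state fragment.
  bba — 6 states
  a ∪ bba — 10 states
  (a ∪ bba)* — 12 states
  bab — 6 states
  (bab)* — 8 states
  (a ∪ bba)*(bab)* — 20 states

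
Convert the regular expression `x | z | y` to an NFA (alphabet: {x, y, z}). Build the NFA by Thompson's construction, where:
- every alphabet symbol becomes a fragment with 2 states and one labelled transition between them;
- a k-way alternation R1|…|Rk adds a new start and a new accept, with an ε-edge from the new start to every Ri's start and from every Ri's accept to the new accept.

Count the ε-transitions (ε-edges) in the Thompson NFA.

6

Recursing over subexpressions:
Each of the 3 symbol leaves contributes 0 ε-transitions.
  x | z | y → 6 ε-transitions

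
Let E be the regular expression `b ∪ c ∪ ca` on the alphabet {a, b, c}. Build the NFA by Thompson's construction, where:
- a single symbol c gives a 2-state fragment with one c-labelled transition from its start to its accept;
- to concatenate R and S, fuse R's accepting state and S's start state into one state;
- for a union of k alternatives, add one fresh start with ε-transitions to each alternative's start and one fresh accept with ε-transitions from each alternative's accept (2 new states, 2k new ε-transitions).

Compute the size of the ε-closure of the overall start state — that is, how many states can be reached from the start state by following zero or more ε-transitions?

Let C(F) = |ε-closure(F.start)| within fragment F, and note whether F accepts ε. Symbol fragments have C = 1 and do not accept ε. Then:
  ca → same as the first factor's closure: |ε-closure| = 1
  b ∪ c ∪ ca → |ε-closure| = 1 + 1 + 1 + 1 = 4 (the new accept is not ε-reachable since no branch accepts ε)

4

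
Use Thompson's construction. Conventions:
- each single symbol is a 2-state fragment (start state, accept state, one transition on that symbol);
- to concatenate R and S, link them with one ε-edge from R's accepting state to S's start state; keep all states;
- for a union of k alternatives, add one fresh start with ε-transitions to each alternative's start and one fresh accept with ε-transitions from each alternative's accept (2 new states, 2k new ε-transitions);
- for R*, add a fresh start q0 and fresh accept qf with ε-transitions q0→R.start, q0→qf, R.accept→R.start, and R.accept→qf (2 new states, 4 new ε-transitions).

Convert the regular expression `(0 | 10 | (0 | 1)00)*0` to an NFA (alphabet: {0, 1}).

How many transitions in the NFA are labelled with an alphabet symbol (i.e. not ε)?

8

Building bottom-up:
Each of the 8 symbol leaves contributes exactly 1 symbol transition.
  10 — 2 symbol transitions
  0 | 1 — 2 symbol transitions
  (0 | 1)00 — 4 symbol transitions
  0 | 10 | (0 | 1)00 — 7 symbol transitions
  (0 | 10 | (0 | 1)00)* — 7 symbol transitions
  (0 | 10 | (0 | 1)00)*0 — 8 symbol transitions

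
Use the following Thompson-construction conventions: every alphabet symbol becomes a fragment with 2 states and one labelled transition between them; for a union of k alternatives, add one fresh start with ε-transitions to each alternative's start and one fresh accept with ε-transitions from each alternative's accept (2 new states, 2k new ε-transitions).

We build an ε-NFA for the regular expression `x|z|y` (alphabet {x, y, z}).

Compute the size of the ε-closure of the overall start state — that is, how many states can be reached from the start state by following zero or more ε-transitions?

4

Work bottom-up. For each fragment F, track |ε-closure(F.start)| and whether F's accept lies in that closure (i.e. whether F accepts ε). A single-symbol fragment has closure size 1 and does not accept ε.
  x|z|y — new start ε-reaches every alternative's start; none of them accept ε, so the new accept is not reached: |ε-closure| = 1 + 1 + 1 + 1 = 4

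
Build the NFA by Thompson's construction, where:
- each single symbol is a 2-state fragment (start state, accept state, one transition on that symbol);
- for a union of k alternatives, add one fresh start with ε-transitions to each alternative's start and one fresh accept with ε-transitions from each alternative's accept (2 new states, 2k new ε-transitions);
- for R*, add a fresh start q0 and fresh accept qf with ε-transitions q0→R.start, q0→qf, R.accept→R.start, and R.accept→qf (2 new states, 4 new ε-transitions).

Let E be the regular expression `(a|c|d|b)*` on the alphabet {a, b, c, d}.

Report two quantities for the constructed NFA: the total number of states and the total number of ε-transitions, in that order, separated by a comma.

12, 12

Per subexpression:
Each of the 4 symbol leaves contributes 2 states and 0 ε-transitions.
  a|c|d|b → 10 states, 8 ε-transitions
  (a|c|d|b)* → 12 states, 12 ε-transitions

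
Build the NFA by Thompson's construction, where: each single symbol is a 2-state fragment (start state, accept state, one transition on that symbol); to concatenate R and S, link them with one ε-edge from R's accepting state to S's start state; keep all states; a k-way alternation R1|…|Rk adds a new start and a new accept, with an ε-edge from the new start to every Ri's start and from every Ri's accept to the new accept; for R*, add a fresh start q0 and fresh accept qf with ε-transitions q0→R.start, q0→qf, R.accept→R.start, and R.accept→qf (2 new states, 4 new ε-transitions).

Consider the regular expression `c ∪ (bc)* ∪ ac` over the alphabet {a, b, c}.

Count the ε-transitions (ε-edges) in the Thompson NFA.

Recursing over subexpressions:
Each of the 5 symbol leaves contributes 0 ε-transitions.
  bc : 1 ε-transition
  (bc)* : 5 ε-transitions
  ac : 1 ε-transition
  c ∪ (bc)* ∪ ac : 12 ε-transitions

12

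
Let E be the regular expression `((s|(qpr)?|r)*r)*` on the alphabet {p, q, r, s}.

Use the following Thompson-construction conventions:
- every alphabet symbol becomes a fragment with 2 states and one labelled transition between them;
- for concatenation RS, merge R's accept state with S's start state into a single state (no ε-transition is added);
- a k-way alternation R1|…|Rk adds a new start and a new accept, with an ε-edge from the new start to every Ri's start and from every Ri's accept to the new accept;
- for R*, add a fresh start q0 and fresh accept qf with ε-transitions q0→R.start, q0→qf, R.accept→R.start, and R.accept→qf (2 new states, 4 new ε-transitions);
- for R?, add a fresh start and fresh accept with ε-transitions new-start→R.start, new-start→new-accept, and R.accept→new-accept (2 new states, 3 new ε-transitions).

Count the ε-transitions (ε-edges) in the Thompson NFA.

Bottom-up over the parse tree:
Each of the 6 symbol leaves contributes 0 ε-transitions.
  qpr : 0 ε-transitions
  (qpr)? : 3 ε-transitions
  s|(qpr)?|r : 9 ε-transitions
  (s|(qpr)?|r)* : 13 ε-transitions
  (s|(qpr)?|r)*r : 13 ε-transitions
  ((s|(qpr)?|r)*r)* : 17 ε-transitions

17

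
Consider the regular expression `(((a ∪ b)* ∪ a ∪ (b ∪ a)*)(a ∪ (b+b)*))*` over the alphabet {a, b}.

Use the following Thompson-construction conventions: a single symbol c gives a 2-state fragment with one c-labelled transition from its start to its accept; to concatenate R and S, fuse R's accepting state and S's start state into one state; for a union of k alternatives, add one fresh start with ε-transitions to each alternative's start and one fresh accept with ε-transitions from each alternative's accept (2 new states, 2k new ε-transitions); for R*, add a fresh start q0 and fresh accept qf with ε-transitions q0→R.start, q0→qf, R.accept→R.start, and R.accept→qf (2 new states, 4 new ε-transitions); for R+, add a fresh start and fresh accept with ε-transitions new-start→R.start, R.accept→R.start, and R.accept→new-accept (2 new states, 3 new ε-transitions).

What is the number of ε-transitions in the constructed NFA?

By structural recursion:
Each of the 8 symbol leaves contributes 0 ε-transitions.
  a ∪ b — 4 ε-transitions
  (a ∪ b)* — 8 ε-transitions
  b ∪ a — 4 ε-transitions
  (b ∪ a)* — 8 ε-transitions
  (a ∪ b)* ∪ a ∪ (b ∪ a)* — 22 ε-transitions
  b+ — 3 ε-transitions
  b+b — 3 ε-transitions
  (b+b)* — 7 ε-transitions
  a ∪ (b+b)* — 11 ε-transitions
  ((a ∪ b)* ∪ a ∪ (b ∪ a)*)(a ∪ (b+b)*) — 33 ε-transitions
  (((a ∪ b)* ∪ a ∪ (b ∪ a)*)(a ∪ (b+b)*))* — 37 ε-transitions

37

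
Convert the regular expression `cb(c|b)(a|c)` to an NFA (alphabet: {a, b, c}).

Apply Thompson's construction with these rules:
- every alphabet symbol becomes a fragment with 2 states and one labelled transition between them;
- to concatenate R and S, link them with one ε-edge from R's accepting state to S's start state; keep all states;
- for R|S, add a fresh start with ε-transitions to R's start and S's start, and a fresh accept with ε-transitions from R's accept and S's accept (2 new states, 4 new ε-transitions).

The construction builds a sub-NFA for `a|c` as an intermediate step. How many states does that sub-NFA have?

Fragment for `a|c`:
Each of the 2 symbol leaves contributes a 2-state fragment.
  a|c : 6 states

6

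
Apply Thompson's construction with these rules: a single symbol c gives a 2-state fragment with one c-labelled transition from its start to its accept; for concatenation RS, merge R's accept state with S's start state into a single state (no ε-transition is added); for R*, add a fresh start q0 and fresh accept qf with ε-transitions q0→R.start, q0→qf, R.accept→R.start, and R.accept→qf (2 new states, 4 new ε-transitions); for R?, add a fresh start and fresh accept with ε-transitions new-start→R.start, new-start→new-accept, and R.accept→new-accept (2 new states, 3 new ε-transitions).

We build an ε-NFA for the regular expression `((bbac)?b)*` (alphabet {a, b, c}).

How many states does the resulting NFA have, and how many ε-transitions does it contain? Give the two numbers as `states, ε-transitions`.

Building bottom-up:
Each of the 5 symbol leaves contributes 2 states and 0 ε-transitions.
  bbac — 5 states, 0 ε-transitions
  (bbac)? — 7 states, 3 ε-transitions
  (bbac)?b — 8 states, 3 ε-transitions
  ((bbac)?b)* — 10 states, 7 ε-transitions

10, 7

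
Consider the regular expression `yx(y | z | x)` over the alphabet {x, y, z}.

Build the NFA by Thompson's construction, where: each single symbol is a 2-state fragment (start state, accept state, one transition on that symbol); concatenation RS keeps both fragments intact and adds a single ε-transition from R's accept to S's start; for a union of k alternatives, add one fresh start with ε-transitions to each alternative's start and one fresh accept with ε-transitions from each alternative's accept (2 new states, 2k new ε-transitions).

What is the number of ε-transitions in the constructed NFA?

8

Per subexpression:
Each of the 5 symbol leaves contributes 0 ε-transitions.
  y | z | x → 6 ε-transitions
  yx(y | z | x) → 8 ε-transitions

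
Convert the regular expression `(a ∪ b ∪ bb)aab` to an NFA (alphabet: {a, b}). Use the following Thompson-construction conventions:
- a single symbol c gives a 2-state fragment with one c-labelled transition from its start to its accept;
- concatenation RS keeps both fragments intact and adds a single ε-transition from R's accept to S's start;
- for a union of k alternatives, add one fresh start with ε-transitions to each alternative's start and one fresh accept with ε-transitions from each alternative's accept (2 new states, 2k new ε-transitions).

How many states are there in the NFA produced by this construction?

By structural recursion:
Each of the 7 symbol leaves contributes a 2-state fragment.
  bb → 4 states
  a ∪ b ∪ bb → 10 states
  (a ∪ b ∪ bb)aab → 16 states

16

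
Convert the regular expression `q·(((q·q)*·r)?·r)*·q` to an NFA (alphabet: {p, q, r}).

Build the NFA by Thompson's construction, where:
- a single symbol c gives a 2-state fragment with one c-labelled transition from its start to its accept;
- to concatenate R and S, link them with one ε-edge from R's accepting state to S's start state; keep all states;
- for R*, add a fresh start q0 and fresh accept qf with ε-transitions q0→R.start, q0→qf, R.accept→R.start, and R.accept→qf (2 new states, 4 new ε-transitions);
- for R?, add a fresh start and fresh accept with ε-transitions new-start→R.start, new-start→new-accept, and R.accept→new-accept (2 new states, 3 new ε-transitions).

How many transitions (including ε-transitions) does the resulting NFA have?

By structural recursion:
Each of the 6 symbol leaves contributes 1 transition (1 symbol, 0 ε).
  q·q — 3 transitions (2 symbol, 1 ε)
  (q·q)* — 7 transitions (2 symbol, 5 ε)
  (q·q)*·r — 9 transitions (3 symbol, 6 ε)
  ((q·q)*·r)? — 12 transitions (3 symbol, 9 ε)
  ((q·q)*·r)?·r — 14 transitions (4 symbol, 10 ε)
  (((q·q)*·r)?·r)* — 18 transitions (4 symbol, 14 ε)
  q·(((q·q)*·r)?·r)*·q — 22 transitions (6 symbol, 16 ε)

22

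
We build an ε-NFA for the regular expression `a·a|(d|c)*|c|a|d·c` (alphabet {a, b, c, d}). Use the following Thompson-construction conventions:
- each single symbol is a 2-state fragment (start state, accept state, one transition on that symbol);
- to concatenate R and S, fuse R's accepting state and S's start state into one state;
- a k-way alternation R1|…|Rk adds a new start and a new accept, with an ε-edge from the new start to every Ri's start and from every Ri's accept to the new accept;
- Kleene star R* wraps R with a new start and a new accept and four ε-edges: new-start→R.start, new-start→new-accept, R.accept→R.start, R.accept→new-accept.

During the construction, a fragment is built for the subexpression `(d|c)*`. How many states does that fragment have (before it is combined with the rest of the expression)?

8

Fragment for `(d|c)*`:
Each of the 2 symbol leaves contributes a 2-state fragment.
  d|c → 6 states
  (d|c)* → 8 states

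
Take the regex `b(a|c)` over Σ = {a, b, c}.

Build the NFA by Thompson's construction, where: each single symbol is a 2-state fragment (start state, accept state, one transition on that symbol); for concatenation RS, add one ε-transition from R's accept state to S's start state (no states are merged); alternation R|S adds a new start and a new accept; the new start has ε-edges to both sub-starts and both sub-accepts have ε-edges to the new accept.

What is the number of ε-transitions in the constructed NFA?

5

Recursing over subexpressions:
Each of the 3 symbol leaves contributes 0 ε-transitions.
  a|c : 4 ε-transitions
  b(a|c) : 5 ε-transitions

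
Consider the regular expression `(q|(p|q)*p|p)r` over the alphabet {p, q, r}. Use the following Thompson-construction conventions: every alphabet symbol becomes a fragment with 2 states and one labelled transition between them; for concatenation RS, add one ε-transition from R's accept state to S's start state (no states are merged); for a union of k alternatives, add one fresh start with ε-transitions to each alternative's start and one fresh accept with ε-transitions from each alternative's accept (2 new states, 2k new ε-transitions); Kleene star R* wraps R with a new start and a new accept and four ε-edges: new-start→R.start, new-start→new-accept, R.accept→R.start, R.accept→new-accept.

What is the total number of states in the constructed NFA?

18

Building bottom-up:
Each of the 6 symbol leaves contributes a 2-state fragment.
  p|q : 6 states
  (p|q)* : 8 states
  (p|q)*p : 10 states
  q|(p|q)*p|p : 16 states
  (q|(p|q)*p|p)r : 18 states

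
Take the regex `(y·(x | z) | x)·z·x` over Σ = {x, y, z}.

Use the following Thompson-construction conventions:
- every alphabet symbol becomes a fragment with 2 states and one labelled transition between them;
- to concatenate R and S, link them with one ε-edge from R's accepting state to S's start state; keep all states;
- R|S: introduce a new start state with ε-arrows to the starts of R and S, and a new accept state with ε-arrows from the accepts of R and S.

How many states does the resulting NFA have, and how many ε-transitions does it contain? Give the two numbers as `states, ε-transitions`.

16, 11

By structural recursion:
Each of the 6 symbol leaves contributes 2 states and 0 ε-transitions.
  x | z = 6 states, 4 ε-transitions
  y·(x | z) = 8 states, 5 ε-transitions
  y·(x | z) | x = 12 states, 9 ε-transitions
  (y·(x | z) | x)·z·x = 16 states, 11 ε-transitions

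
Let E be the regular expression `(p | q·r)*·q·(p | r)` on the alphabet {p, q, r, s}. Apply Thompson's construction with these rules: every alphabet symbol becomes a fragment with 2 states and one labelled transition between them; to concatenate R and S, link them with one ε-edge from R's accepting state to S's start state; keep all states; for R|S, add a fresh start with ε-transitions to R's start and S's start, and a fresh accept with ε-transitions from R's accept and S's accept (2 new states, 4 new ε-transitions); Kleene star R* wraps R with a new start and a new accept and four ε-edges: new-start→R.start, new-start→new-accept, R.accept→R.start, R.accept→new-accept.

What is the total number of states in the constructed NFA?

18

Building bottom-up:
Each of the 6 symbol leaves contributes a 2-state fragment.
  q·r = 4 states
  p | q·r = 8 states
  (p | q·r)* = 10 states
  p | r = 6 states
  (p | q·r)*·q·(p | r) = 18 states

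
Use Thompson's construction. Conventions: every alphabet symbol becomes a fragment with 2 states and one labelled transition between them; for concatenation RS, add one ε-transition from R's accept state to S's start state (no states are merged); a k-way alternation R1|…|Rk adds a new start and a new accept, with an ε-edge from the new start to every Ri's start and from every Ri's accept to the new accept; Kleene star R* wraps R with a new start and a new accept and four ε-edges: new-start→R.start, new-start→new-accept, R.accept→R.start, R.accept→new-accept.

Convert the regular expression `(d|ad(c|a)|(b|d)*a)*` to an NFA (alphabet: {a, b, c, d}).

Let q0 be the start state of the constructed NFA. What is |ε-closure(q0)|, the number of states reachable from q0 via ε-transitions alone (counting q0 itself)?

Let C(F) = |ε-closure(F.start)| within fragment F, and note whether F accepts ε. Symbol fragments have C = 1 and do not accept ε. Then:
  c|a : |ε-closure| = 1 + 1 + 1 = 3 (the new accept is not ε-reachable since no branch accepts ε)
  ad(c|a) : same as the first factor's closure: |ε-closure| = 1
  b|d : |ε-closure| = 1 + 1 + 1 = 3 (the new accept is not ε-reachable since no branch accepts ε)
  (b|d)* : |ε-closure| = 1 (new start) + 3 (body) + 1 (new accept) = 5
  (b|d)*a : the left operand accepts ε, so the closure extends into the next operand (via the concat ε-link); |ε-closure| = 5 + 1 = 6
  d|ad(c|a)|(b|d)*a : |ε-closure| = 1 + 1 + 1 + 6 = 9 (the new accept is not ε-reachable since no branch accepts ε)
  (d|ad(c|a)|(b|d)*a)* : new start has ε-edges to the inner start and to the new accept, so |ε-closure| = 2 + 9 = 11

11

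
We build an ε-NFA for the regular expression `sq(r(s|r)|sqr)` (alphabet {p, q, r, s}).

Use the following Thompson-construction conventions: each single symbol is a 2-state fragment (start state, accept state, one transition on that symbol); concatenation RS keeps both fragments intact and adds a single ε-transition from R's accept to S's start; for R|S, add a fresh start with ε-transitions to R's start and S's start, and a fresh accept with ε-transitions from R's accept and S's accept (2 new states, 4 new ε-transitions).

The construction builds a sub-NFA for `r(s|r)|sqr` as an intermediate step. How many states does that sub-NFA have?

16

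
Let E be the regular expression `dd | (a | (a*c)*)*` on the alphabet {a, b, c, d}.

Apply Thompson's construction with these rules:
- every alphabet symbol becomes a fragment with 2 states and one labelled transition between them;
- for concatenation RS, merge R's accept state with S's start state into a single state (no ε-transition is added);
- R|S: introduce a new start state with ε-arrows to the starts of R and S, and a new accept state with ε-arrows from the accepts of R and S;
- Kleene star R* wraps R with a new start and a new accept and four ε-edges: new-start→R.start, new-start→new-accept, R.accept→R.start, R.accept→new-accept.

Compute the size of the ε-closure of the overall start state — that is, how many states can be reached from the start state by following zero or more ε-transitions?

Let C(F) = |ε-closure(F.start)| within fragment F, and note whether F accepts ε. Symbol fragments have C = 1 and do not accept ε. Then:
  dd — same as the first factor's closure: |closure| = 1
  a* — the star's fresh start ε-reaches both the body's start and the fresh accept: |closure| = 2 + 1 = 3
  a*c — |closure| = 3 + (1−1) = 3 (closure spills across the concat boundary because the left factor accepts ε)
  (a*c)* — the star's fresh start ε-reaches both the body's start and the fresh accept: |closure| = 2 + 3 = 5
  a | (a*c)* — |closure| = 1 (new start) + (1 + 5) + 1 (new accept, since some branch ε-reaches its own accept) = 8
  (a | (a*c)*)* — new start has ε-edges to the inner start and to the new accept, so |closure| = 2 + 8 = 10
  dd | (a | (a*c)*)* — |closure| = 1 (new start) + (1 + 10) + 1 (new accept, since some branch ε-reaches its own accept) = 13

13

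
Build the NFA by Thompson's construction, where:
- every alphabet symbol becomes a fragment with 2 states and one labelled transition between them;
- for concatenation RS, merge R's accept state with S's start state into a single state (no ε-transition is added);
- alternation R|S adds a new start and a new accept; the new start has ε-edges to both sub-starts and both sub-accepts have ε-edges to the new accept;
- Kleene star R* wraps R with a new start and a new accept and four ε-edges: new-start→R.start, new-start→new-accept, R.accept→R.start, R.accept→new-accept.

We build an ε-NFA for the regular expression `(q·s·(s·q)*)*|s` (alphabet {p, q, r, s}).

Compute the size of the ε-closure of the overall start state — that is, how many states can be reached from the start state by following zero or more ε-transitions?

Let C(F) = |ε-closure(F.start)| within fragment F, and note whether F accepts ε. Symbol fragments have C = 1 and do not accept ε. Then:
  s·q — C equals the left operand's closure size = 1 (its accept is not ε-reachable, so the closure stops there)
  (s·q)* — C = 1 (new start) + 1 (body) + 1 (new accept) = 3
  q·s·(s·q)* — C equals the left operand's closure size = 1 (its accept is not ε-reachable, so the closure stops there)
  (q·s·(s·q)*)* — C = 1 (new start) + 1 (body) + 1 (new accept) = 3
  (q·s·(s·q)*)*|s — new start ε-reaches every alternative's start; at least one alternative accepts ε, so the union's new accept is reached too: C = 1 + 3 + 1 + 1 = 6

6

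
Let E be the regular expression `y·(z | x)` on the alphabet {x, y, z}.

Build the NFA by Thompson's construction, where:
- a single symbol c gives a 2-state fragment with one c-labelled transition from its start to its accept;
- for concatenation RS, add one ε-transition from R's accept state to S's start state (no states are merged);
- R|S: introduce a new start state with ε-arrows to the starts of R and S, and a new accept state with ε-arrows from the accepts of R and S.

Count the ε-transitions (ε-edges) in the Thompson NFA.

5

Building bottom-up:
Each of the 3 symbol leaves contributes 0 ε-transitions.
  z | x = 4 ε-transitions
  y·(z | x) = 5 ε-transitions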